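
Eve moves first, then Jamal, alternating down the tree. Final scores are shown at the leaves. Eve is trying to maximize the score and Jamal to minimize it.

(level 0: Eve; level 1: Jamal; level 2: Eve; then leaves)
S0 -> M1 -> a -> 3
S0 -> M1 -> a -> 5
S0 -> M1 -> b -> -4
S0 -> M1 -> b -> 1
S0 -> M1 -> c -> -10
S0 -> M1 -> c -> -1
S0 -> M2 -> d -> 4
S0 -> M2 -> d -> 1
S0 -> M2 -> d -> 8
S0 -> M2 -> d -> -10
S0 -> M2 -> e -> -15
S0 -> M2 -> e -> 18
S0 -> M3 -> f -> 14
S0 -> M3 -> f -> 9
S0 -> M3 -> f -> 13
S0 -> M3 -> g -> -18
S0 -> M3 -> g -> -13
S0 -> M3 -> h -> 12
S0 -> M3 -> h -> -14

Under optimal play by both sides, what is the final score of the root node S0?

a (Eve): max(3, 5) = 5
b (Eve): max(-4, 1) = 1
c (Eve): max(-10, -1) = -1
M1 (Jamal): min(5, 1, -1) = -1
d (Eve): max(4, 1, 8, -10) = 8
e (Eve): max(-15, 18) = 18
M2 (Jamal): min(8, 18) = 8
f (Eve): max(14, 9, 13) = 14
g (Eve): max(-18, -13) = -13
h (Eve): max(12, -14) = 12
M3 (Jamal): min(14, -13, 12) = -13
S0 (Eve): max(-1, 8, -13) = 8

8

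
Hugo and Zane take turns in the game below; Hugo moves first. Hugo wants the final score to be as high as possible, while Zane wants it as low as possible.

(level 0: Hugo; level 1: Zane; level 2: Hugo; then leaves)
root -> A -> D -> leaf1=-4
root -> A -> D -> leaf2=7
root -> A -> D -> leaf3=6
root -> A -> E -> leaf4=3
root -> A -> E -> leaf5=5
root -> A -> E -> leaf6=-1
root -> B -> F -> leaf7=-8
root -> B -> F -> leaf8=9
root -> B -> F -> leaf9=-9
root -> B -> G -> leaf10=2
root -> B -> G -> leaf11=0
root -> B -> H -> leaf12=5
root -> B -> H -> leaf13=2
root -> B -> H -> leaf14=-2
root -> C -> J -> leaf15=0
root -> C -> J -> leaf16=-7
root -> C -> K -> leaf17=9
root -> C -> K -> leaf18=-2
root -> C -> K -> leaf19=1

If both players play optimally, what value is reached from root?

5

D (Hugo): max(-4, 7, 6) = 7
E (Hugo): max(3, 5, -1) = 5
A (Zane): min(7, 5) = 5
F (Hugo): max(-8, 9, -9) = 9
G (Hugo): max(2, 0) = 2
H (Hugo): max(5, 2, -2) = 5
B (Zane): min(9, 2, 5) = 2
J (Hugo): max(0, -7) = 0
K (Hugo): max(9, -2, 1) = 9
C (Zane): min(0, 9) = 0
root (Hugo): max(5, 2, 0) = 5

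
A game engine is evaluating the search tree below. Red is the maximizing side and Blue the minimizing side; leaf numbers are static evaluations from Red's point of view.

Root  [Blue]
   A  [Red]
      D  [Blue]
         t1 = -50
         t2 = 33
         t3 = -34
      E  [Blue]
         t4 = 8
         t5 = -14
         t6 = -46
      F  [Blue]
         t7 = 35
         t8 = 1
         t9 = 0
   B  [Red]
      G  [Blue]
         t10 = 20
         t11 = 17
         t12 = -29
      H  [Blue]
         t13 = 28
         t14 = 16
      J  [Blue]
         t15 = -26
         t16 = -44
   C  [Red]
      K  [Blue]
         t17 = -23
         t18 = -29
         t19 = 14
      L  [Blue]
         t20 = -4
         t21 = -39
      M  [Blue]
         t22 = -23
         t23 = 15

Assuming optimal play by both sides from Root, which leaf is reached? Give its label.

t22

D (Blue): min(-50, 33, -34) = -50
E (Blue): min(8, -14, -46) = -46
F (Blue): min(35, 1, 0) = 0
A (Red): max(-50, -46, 0) = 0
G (Blue): min(20, 17, -29) = -29
H (Blue): min(28, 16) = 16
J (Blue): min(-26, -44) = -44
B (Red): max(-29, 16, -44) = 16
K (Blue): min(-23, -29, 14) = -29
L (Blue): min(-4, -39) = -39
M (Blue): min(-23, 15) = -23
C (Red): max(-29, -39, -23) = -23
Root (Blue): min(0, 16, -23) = -23
At Root, Blue picks C (lowest: -23).
At C, Red picks M (highest: -23).
At M, Blue picks t22 (lowest: -23).
Terminal value -23.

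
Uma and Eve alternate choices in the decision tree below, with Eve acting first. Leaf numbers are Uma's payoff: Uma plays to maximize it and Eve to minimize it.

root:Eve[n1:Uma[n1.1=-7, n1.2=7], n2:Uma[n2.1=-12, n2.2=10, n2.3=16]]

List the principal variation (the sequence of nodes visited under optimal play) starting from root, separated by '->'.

n1 (Uma): max(-7, 7) = 7
n2 (Uma): max(-12, 10, 16) = 16
root (Eve): min(7, 16) = 7
At root, Eve picks n1 (lowest: 7).
At n1, Uma picks n1.2 (highest: 7).
Terminal value 7.

root -> n1 -> n1.2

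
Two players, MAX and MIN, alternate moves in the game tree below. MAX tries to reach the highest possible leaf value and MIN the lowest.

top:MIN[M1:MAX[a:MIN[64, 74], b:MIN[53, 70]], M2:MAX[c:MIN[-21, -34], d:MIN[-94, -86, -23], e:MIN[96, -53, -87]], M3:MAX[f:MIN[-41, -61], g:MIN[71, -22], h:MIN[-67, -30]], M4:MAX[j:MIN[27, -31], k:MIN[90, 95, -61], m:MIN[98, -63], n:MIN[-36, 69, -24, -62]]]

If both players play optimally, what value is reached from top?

-34

a (MIN): min(64, 74) = 64
b (MIN): min(53, 70) = 53
M1 (MAX): max(64, 53) = 64
c (MIN): min(-21, -34) = -34
d (MIN): min(-94, -86, -23) = -94
e (MIN): min(96, -53, -87) = -87
M2 (MAX): max(-34, -94, -87) = -34
f (MIN): min(-41, -61) = -61
g (MIN): min(71, -22) = -22
h (MIN): min(-67, -30) = -67
M3 (MAX): max(-61, -22, -67) = -22
j (MIN): min(27, -31) = -31
k (MIN): min(90, 95, -61) = -61
m (MIN): min(98, -63) = -63
n (MIN): min(-36, 69, -24, -62) = -62
M4 (MAX): max(-31, -61, -63, -62) = -31
top (MIN): min(64, -34, -22, -31) = -34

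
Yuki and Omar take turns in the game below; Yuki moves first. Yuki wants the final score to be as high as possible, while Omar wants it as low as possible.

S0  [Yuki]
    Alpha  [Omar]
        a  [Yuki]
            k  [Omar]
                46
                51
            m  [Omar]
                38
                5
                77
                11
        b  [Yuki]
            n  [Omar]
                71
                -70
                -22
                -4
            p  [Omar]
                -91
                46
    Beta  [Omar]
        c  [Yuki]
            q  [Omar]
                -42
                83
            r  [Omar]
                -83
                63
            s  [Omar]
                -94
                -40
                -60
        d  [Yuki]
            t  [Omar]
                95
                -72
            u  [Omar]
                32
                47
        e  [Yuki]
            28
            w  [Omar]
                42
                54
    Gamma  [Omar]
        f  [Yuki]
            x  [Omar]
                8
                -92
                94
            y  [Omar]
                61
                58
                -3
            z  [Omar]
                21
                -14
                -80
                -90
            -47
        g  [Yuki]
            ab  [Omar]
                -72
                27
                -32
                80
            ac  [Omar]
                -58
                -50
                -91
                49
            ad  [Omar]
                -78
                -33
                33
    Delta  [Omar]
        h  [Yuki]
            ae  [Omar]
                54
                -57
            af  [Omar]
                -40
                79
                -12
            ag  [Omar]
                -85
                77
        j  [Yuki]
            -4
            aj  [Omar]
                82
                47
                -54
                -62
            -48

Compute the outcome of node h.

ae (Omar): min(54, -57) = -57
af (Omar): min(-40, 79, -12) = -40
ag (Omar): min(-85, 77) = -85
h (Yuki): max(-57, -40, -85) = -40

-40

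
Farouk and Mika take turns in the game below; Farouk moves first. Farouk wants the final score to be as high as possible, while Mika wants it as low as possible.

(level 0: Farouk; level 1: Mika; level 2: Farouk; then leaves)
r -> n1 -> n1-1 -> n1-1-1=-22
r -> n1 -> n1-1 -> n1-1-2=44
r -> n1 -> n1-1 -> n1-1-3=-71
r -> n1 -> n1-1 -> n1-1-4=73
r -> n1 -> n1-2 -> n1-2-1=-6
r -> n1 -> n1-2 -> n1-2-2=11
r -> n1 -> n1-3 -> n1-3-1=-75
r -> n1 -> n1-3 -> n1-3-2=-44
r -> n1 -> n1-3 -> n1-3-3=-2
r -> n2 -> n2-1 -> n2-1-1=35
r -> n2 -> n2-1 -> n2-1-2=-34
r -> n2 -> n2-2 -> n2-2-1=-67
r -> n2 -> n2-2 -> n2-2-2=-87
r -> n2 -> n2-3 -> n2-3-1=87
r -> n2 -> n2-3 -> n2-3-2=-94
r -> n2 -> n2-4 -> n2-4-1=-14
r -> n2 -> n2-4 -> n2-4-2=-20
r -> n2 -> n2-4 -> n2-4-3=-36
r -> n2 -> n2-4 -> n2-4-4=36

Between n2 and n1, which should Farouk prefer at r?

n1

n2-1 (Farouk): max(35, -34) = 35
n2-2 (Farouk): max(-67, -87) = -67
n2-3 (Farouk): max(87, -94) = 87
n2-4 (Farouk): max(-14, -20, -36, 36) = 36
n2 (Mika): min(35, -67, 87, 36) = -67
n1-1 (Farouk): max(-22, 44, -71, 73) = 73
n1-2 (Farouk): max(-6, 11) = 11
n1-3 (Farouk): max(-75, -44, -2) = -2
n1 (Mika): min(73, 11, -2) = -2
Farouk prefers the higher value; n2=-67, n1=-2. n1 is better since -2 > -67.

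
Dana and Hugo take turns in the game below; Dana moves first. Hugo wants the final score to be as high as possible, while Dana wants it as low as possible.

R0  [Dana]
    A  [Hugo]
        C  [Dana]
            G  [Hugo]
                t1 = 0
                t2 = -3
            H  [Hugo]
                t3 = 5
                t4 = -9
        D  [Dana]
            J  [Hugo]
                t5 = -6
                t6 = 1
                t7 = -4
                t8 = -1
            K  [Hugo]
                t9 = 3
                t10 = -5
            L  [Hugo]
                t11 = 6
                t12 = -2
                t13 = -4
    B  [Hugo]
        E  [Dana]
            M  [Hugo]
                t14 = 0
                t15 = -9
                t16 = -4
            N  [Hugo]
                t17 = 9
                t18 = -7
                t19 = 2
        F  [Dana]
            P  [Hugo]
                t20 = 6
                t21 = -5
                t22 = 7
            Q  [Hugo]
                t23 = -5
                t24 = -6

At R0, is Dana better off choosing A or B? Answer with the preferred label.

B

G (Hugo): max(0, -3) = 0
H (Hugo): max(5, -9) = 5
C (Dana): min(0, 5) = 0
J (Hugo): max(-6, 1, -4, -1) = 1
K (Hugo): max(3, -5) = 3
L (Hugo): max(6, -2, -4) = 6
D (Dana): min(1, 3, 6) = 1
A (Hugo): max(0, 1) = 1
M (Hugo): max(0, -9, -4) = 0
N (Hugo): max(9, -7, 2) = 9
E (Dana): min(0, 9) = 0
P (Hugo): max(6, -5, 7) = 7
Q (Hugo): max(-5, -6) = -5
F (Dana): min(7, -5) = -5
B (Hugo): max(0, -5) = 0
Dana prefers the lower value; A=1, B=0. B is better since 0 < 1.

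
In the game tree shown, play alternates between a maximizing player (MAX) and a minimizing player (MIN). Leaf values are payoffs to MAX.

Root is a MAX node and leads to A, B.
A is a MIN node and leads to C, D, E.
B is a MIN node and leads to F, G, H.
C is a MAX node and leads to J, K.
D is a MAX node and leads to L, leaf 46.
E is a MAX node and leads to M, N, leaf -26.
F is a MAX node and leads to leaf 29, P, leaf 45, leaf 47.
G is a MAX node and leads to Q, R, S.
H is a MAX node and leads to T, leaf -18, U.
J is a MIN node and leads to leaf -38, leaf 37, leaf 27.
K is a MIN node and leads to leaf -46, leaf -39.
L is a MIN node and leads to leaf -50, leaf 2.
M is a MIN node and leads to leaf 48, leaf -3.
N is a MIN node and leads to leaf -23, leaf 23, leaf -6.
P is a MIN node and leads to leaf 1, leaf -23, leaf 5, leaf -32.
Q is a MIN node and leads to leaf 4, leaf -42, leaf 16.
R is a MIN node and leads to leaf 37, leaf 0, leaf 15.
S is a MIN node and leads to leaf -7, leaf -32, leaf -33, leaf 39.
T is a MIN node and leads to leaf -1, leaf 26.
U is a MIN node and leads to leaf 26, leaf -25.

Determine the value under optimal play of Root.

-1

J (MIN): min(-38, 37, 27) = -38
K (MIN): min(-46, -39) = -46
C (MAX): max(-38, -46) = -38
L (MIN): min(-50, 2) = -50
D (MAX): max(-50, 46) = 46
M (MIN): min(48, -3) = -3
N (MIN): min(-23, 23, -6) = -23
E (MAX): max(-3, -23, -26) = -3
A (MIN): min(-38, 46, -3) = -38
P (MIN): min(1, -23, 5, -32) = -32
F (MAX): max(29, -32, 45, 47) = 47
Q (MIN): min(4, -42, 16) = -42
R (MIN): min(37, 0, 15) = 0
S (MIN): min(-7, -32, -33, 39) = -33
G (MAX): max(-42, 0, -33) = 0
T (MIN): min(-1, 26) = -1
U (MIN): min(26, -25) = -25
H (MAX): max(-1, -18, -25) = -1
B (MIN): min(47, 0, -1) = -1
Root (MAX): max(-38, -1) = -1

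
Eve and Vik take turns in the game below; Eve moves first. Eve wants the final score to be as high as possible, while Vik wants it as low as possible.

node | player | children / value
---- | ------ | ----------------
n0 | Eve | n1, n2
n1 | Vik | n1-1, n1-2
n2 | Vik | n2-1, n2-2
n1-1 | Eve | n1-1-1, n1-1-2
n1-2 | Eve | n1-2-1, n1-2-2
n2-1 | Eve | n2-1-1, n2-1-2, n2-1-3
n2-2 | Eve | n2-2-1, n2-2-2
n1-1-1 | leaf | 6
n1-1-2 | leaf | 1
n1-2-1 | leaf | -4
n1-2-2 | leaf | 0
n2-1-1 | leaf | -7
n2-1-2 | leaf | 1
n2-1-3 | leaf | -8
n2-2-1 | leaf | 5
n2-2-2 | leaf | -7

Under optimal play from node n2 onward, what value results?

1

n2-1 (Eve): max(-7, 1, -8) = 1
n2-2 (Eve): max(5, -7) = 5
n2 (Vik): min(1, 5) = 1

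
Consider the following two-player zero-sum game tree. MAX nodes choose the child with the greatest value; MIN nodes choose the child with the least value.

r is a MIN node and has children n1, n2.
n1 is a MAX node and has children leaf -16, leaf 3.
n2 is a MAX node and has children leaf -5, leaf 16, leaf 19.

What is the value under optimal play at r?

n1 (MAX): max(-16, 3) = 3
n2 (MAX): max(-5, 16, 19) = 19
r (MIN): min(3, 19) = 3

3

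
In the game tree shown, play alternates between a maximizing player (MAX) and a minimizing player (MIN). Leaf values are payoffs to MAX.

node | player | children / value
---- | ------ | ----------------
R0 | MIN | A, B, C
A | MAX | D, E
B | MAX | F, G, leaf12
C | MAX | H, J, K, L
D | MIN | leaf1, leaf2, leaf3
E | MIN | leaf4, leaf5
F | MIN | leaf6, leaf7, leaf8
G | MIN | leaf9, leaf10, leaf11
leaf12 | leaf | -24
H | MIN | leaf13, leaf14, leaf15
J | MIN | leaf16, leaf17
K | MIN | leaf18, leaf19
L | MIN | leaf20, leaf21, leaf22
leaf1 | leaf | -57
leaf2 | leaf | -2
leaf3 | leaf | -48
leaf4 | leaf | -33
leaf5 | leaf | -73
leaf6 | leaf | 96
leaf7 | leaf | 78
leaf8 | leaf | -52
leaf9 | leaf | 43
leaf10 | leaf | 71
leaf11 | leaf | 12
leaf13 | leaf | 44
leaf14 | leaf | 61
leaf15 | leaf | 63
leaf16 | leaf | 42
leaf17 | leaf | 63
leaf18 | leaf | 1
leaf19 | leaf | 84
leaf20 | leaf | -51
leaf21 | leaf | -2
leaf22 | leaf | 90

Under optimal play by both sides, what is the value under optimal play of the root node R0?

D (MIN): min(-57, -2, -48) = -57
E (MIN): min(-33, -73) = -73
A (MAX): max(-57, -73) = -57
F (MIN): min(96, 78, -52) = -52
G (MIN): min(43, 71, 12) = 12
B (MAX): max(-52, 12, -24) = 12
H (MIN): min(44, 61, 63) = 44
J (MIN): min(42, 63) = 42
K (MIN): min(1, 84) = 1
L (MIN): min(-51, -2, 90) = -51
C (MAX): max(44, 42, 1, -51) = 44
R0 (MIN): min(-57, 12, 44) = -57

-57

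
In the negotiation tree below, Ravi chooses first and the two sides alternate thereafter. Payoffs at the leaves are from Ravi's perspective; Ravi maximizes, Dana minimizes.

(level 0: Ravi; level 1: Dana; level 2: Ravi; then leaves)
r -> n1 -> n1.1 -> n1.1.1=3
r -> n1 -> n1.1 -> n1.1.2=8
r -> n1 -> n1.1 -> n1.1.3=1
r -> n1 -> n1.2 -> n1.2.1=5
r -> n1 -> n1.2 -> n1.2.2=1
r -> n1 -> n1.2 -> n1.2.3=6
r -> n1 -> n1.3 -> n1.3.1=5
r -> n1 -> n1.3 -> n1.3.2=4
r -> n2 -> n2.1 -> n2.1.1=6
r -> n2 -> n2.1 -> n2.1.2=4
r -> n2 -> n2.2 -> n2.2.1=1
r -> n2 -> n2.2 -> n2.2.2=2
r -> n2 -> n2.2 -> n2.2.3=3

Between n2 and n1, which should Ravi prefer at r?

n1

n2.1 (Ravi): max(6, 4) = 6
n2.2 (Ravi): max(1, 2, 3) = 3
n2 (Dana): min(6, 3) = 3
n1.1 (Ravi): max(3, 8, 1) = 8
n1.2 (Ravi): max(5, 1, 6) = 6
n1.3 (Ravi): max(5, 4) = 5
n1 (Dana): min(8, 6, 5) = 5
Ravi prefers the higher value; n2=3, n1=5. n1 is better since 5 > 3.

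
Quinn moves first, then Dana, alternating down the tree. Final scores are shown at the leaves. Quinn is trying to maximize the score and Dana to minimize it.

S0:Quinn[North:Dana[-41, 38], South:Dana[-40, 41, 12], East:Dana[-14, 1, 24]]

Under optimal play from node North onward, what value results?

North (Dana): min(-41, 38) = -41

-41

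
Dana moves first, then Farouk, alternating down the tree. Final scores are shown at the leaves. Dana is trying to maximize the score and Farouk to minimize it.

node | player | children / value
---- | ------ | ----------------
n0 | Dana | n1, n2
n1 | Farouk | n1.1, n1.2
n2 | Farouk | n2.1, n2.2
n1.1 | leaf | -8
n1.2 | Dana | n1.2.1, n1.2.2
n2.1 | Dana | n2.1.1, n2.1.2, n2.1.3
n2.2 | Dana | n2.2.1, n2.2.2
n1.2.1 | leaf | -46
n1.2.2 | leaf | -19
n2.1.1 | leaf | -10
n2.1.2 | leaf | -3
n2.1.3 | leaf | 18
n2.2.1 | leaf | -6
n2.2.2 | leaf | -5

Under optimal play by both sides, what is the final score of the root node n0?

n1.2 (Dana): max(-46, -19) = -19
n1 (Farouk): min(-8, -19) = -19
n2.1 (Dana): max(-10, -3, 18) = 18
n2.2 (Dana): max(-6, -5) = -5
n2 (Farouk): min(18, -5) = -5
n0 (Dana): max(-19, -5) = -5

-5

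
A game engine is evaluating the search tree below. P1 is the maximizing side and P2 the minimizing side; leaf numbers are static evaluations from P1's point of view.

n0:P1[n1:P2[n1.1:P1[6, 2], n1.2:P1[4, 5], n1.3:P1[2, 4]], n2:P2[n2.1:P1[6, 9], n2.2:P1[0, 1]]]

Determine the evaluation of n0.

4

n1.1 (P1): max(6, 2) = 6
n1.2 (P1): max(4, 5) = 5
n1.3 (P1): max(2, 4) = 4
n1 (P2): min(6, 5, 4) = 4
n2.1 (P1): max(6, 9) = 9
n2.2 (P1): max(0, 1) = 1
n2 (P2): min(9, 1) = 1
n0 (P1): max(4, 1) = 4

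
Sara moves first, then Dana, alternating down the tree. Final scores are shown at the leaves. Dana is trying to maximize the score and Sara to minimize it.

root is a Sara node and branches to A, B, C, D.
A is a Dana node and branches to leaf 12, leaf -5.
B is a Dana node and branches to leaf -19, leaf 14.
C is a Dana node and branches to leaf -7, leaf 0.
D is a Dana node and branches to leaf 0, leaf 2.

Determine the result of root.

0

A (Dana): max(12, -5) = 12
B (Dana): max(-19, 14) = 14
C (Dana): max(-7, 0) = 0
D (Dana): max(0, 2) = 2
root (Sara): min(12, 14, 0, 2) = 0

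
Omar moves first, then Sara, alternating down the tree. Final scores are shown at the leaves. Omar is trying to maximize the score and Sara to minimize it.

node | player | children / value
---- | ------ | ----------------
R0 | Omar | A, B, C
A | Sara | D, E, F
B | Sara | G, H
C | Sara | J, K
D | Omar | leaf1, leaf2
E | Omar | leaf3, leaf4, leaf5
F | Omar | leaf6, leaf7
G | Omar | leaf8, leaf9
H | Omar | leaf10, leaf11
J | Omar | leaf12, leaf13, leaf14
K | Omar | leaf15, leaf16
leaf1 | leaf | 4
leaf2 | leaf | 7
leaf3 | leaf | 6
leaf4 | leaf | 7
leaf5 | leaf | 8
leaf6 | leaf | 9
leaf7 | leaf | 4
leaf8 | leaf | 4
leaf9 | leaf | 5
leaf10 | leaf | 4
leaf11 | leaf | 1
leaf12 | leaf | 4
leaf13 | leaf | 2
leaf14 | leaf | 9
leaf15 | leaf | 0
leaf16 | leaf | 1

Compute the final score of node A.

D (Omar): max(4, 7) = 7
E (Omar): max(6, 7, 8) = 8
F (Omar): max(9, 4) = 9
A (Sara): min(7, 8, 9) = 7

7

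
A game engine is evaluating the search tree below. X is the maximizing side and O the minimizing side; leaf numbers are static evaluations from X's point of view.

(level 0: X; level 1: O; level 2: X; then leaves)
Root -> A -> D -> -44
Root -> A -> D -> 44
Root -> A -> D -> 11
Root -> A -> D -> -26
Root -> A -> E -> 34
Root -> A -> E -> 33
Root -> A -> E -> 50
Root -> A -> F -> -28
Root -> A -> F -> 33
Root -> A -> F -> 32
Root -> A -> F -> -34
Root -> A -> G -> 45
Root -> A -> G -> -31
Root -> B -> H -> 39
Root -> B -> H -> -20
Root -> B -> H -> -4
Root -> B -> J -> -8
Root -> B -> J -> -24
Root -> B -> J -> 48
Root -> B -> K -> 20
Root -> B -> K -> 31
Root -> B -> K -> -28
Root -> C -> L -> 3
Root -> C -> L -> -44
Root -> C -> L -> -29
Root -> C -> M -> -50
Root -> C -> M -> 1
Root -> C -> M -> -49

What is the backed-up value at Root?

D (X): max(-44, 44, 11, -26) = 44
E (X): max(34, 33, 50) = 50
F (X): max(-28, 33, 32, -34) = 33
G (X): max(45, -31) = 45
A (O): min(44, 50, 33, 45) = 33
H (X): max(39, -20, -4) = 39
J (X): max(-8, -24, 48) = 48
K (X): max(20, 31, -28) = 31
B (O): min(39, 48, 31) = 31
L (X): max(3, -44, -29) = 3
M (X): max(-50, 1, -49) = 1
C (O): min(3, 1) = 1
Root (X): max(33, 31, 1) = 33

33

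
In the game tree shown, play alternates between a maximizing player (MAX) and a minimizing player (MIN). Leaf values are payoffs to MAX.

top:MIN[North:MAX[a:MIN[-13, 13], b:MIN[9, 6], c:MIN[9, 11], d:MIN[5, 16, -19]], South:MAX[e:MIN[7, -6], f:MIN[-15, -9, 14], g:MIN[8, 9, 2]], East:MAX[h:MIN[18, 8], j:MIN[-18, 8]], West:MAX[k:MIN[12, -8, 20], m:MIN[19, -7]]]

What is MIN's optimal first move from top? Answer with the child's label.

West

a (MIN): min(-13, 13) = -13
b (MIN): min(9, 6) = 6
c (MIN): min(9, 11) = 9
d (MIN): min(5, 16, -19) = -19
North (MAX): max(-13, 6, 9, -19) = 9
e (MIN): min(7, -6) = -6
f (MIN): min(-15, -9, 14) = -15
g (MIN): min(8, 9, 2) = 2
South (MAX): max(-6, -15, 2) = 2
h (MIN): min(18, 8) = 8
j (MIN): min(-18, 8) = -18
East (MAX): max(8, -18) = 8
k (MIN): min(12, -8, 20) = -8
m (MIN): min(19, -7) = -7
West (MAX): max(-8, -7) = -7
top (MIN): min(9, 2, 8, -7) = -7
MIN at top wants the lowest of {North=9, South=2, East=8, West=-7}, so chooses West.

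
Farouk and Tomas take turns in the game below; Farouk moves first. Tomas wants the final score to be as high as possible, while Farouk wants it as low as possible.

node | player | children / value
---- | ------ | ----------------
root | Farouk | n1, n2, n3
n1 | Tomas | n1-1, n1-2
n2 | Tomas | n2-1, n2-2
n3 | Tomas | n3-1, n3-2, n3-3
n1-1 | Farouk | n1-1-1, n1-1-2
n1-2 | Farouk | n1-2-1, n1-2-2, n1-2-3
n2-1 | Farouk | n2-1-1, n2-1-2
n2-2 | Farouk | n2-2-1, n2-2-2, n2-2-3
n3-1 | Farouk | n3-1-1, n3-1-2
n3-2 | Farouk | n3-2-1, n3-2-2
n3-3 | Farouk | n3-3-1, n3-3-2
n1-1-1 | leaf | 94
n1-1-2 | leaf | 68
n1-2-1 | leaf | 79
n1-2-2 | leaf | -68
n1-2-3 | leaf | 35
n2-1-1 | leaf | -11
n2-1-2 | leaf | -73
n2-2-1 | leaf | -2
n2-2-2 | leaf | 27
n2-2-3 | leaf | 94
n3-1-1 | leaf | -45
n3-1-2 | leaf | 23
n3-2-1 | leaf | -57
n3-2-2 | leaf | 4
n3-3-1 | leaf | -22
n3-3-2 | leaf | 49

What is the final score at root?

-22

n1-1 (Farouk): min(94, 68) = 68
n1-2 (Farouk): min(79, -68, 35) = -68
n1 (Tomas): max(68, -68) = 68
n2-1 (Farouk): min(-11, -73) = -73
n2-2 (Farouk): min(-2, 27, 94) = -2
n2 (Tomas): max(-73, -2) = -2
n3-1 (Farouk): min(-45, 23) = -45
n3-2 (Farouk): min(-57, 4) = -57
n3-3 (Farouk): min(-22, 49) = -22
n3 (Tomas): max(-45, -57, -22) = -22
root (Farouk): min(68, -2, -22) = -22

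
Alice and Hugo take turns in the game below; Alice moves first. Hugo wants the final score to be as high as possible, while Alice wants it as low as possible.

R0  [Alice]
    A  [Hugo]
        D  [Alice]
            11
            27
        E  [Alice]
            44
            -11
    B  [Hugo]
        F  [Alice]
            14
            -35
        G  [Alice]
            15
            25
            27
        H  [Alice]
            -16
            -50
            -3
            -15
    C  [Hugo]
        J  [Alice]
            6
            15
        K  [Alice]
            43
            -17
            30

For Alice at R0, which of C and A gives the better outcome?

J (Alice): min(6, 15) = 6
K (Alice): min(43, -17, 30) = -17
C (Hugo): max(6, -17) = 6
D (Alice): min(11, 27) = 11
E (Alice): min(44, -11) = -11
A (Hugo): max(11, -11) = 11
Alice prefers the lower value; C=6, A=11. C is better since 6 < 11.

C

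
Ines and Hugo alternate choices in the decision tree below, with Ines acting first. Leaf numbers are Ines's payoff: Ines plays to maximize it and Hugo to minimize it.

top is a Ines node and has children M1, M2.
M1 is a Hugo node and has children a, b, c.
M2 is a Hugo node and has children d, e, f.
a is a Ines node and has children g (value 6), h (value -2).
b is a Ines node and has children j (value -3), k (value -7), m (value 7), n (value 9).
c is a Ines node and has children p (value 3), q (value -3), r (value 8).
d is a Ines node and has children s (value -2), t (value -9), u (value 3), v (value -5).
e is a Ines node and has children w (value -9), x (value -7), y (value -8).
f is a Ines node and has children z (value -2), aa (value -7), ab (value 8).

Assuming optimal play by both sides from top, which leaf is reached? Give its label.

g

a (Ines): max(6, -2) = 6
b (Ines): max(-3, -7, 7, 9) = 9
c (Ines): max(3, -3, 8) = 8
M1 (Hugo): min(6, 9, 8) = 6
d (Ines): max(-2, -9, 3, -5) = 3
e (Ines): max(-9, -7, -8) = -7
f (Ines): max(-2, -7, 8) = 8
M2 (Hugo): min(3, -7, 8) = -7
top (Ines): max(6, -7) = 6
At top, Ines picks M1 (highest: 6).
At M1, Hugo picks a (lowest: 6).
At a, Ines picks g (highest: 6).
Terminal value 6.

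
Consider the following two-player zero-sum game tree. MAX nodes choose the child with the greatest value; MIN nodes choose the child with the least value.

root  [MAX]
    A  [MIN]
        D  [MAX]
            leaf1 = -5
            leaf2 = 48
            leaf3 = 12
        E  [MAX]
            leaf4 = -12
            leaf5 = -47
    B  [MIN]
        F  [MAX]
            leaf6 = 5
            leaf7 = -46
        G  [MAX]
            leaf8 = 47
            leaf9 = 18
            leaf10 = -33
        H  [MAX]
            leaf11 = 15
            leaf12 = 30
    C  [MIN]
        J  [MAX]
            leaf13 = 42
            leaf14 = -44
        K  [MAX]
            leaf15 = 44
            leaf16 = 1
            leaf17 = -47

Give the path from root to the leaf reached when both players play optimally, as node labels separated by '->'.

root -> C -> J -> leaf13

D (MAX): max(-5, 48, 12) = 48
E (MAX): max(-12, -47) = -12
A (MIN): min(48, -12) = -12
F (MAX): max(5, -46) = 5
G (MAX): max(47, 18, -33) = 47
H (MAX): max(15, 30) = 30
B (MIN): min(5, 47, 30) = 5
J (MAX): max(42, -44) = 42
K (MAX): max(44, 1, -47) = 44
C (MIN): min(42, 44) = 42
root (MAX): max(-12, 5, 42) = 42
At root, MAX picks C (highest: 42).
At C, MIN picks J (lowest: 42).
At J, MAX picks leaf13 (highest: 42).
Terminal value 42.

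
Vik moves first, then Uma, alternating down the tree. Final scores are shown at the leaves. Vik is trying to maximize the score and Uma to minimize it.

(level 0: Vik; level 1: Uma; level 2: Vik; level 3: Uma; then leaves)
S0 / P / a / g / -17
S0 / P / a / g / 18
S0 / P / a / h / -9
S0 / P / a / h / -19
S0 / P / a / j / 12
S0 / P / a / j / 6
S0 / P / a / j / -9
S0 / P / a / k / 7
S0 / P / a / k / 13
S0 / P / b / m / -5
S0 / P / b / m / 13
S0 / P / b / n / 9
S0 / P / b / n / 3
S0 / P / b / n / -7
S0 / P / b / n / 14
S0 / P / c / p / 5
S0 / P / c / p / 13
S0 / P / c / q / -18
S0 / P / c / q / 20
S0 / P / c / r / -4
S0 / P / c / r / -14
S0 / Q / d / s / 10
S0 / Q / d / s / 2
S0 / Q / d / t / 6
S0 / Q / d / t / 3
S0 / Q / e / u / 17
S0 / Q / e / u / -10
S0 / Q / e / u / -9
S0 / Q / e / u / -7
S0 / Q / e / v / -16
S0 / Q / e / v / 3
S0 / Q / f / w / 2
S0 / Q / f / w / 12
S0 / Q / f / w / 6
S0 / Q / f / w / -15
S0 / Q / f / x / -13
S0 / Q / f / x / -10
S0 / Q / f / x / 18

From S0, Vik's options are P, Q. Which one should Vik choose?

g (Uma): min(-17, 18) = -17
h (Uma): min(-9, -19) = -19
j (Uma): min(12, 6, -9) = -9
k (Uma): min(7, 13) = 7
a (Vik): max(-17, -19, -9, 7) = 7
m (Uma): min(-5, 13) = -5
n (Uma): min(9, 3, -7, 14) = -7
b (Vik): max(-5, -7) = -5
p (Uma): min(5, 13) = 5
q (Uma): min(-18, 20) = -18
r (Uma): min(-4, -14) = -14
c (Vik): max(5, -18, -14) = 5
P (Uma): min(7, -5, 5) = -5
s (Uma): min(10, 2) = 2
t (Uma): min(6, 3) = 3
d (Vik): max(2, 3) = 3
u (Uma): min(17, -10, -9, -7) = -10
v (Uma): min(-16, 3) = -16
e (Vik): max(-10, -16) = -10
w (Uma): min(2, 12, 6, -15) = -15
x (Uma): min(-13, -10, 18) = -13
f (Vik): max(-15, -13) = -13
Q (Uma): min(3, -10, -13) = -13
S0 (Vik): max(-5, -13) = -5
Vik at S0 wants the highest of {P=-5, Q=-13}, so chooses P.

P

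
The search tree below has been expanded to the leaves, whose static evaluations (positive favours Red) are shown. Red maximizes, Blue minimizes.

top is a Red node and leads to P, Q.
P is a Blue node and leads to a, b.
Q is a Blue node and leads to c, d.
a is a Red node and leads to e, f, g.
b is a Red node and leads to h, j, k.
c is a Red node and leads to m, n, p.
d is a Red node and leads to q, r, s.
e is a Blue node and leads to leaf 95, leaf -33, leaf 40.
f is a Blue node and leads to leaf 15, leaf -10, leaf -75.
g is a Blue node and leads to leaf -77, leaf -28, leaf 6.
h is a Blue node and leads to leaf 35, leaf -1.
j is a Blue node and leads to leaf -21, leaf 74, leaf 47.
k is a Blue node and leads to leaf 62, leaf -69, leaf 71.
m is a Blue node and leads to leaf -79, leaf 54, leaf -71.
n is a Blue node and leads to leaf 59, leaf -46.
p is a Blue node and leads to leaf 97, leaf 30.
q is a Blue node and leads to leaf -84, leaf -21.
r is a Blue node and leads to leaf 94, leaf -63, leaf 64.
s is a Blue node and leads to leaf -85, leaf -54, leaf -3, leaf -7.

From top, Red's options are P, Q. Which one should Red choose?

P

e (Blue): min(95, -33, 40) = -33
f (Blue): min(15, -10, -75) = -75
g (Blue): min(-77, -28, 6) = -77
a (Red): max(-33, -75, -77) = -33
h (Blue): min(35, -1) = -1
j (Blue): min(-21, 74, 47) = -21
k (Blue): min(62, -69, 71) = -69
b (Red): max(-1, -21, -69) = -1
P (Blue): min(-33, -1) = -33
m (Blue): min(-79, 54, -71) = -79
n (Blue): min(59, -46) = -46
p (Blue): min(97, 30) = 30
c (Red): max(-79, -46, 30) = 30
q (Blue): min(-84, -21) = -84
r (Blue): min(94, -63, 64) = -63
s (Blue): min(-85, -54, -3, -7) = -85
d (Red): max(-84, -63, -85) = -63
Q (Blue): min(30, -63) = -63
top (Red): max(-33, -63) = -33
Red at top wants the highest of {P=-33, Q=-63}, so chooses P.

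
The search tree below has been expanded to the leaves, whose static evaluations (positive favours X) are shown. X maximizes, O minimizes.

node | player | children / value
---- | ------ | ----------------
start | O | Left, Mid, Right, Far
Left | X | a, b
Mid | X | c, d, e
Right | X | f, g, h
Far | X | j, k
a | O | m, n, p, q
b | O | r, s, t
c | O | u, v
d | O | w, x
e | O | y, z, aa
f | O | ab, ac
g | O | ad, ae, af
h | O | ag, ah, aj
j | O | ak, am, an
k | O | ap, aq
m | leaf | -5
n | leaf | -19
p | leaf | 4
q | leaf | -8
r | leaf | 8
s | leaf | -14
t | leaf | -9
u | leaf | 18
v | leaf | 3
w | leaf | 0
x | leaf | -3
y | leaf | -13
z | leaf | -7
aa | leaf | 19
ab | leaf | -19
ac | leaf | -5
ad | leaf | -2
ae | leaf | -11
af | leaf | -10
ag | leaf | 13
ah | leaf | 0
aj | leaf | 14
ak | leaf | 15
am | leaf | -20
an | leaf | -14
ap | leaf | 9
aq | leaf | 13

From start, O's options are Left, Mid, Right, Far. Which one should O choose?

Left

a (O): min(-5, -19, 4, -8) = -19
b (O): min(8, -14, -9) = -14
Left (X): max(-19, -14) = -14
c (O): min(18, 3) = 3
d (O): min(0, -3) = -3
e (O): min(-13, -7, 19) = -13
Mid (X): max(3, -3, -13) = 3
f (O): min(-19, -5) = -19
g (O): min(-2, -11, -10) = -11
h (O): min(13, 0, 14) = 0
Right (X): max(-19, -11, 0) = 0
j (O): min(15, -20, -14) = -20
k (O): min(9, 13) = 9
Far (X): max(-20, 9) = 9
start (O): min(-14, 3, 0, 9) = -14
O at start wants the lowest of {Left=-14, Mid=3, Right=0, Far=9}, so chooses Left.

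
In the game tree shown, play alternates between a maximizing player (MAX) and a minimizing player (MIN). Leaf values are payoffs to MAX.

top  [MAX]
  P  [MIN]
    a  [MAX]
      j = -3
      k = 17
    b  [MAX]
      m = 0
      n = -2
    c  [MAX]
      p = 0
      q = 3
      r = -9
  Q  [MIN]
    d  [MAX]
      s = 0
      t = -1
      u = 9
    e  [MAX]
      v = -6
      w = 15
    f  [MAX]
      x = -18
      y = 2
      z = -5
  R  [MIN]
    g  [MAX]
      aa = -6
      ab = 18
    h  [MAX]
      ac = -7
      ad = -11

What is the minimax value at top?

a (MAX): max(-3, 17) = 17
b (MAX): max(0, -2) = 0
c (MAX): max(0, 3, -9) = 3
P (MIN): min(17, 0, 3) = 0
d (MAX): max(0, -1, 9) = 9
e (MAX): max(-6, 15) = 15
f (MAX): max(-18, 2, -5) = 2
Q (MIN): min(9, 15, 2) = 2
g (MAX): max(-6, 18) = 18
h (MAX): max(-7, -11) = -7
R (MIN): min(18, -7) = -7
top (MAX): max(0, 2, -7) = 2

2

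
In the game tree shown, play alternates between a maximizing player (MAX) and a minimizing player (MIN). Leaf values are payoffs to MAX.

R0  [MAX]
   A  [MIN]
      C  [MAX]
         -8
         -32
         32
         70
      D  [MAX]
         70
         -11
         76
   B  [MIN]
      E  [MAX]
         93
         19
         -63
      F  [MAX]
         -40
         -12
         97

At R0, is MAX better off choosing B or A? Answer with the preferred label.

B

E (MAX): max(93, 19, -63) = 93
F (MAX): max(-40, -12, 97) = 97
B (MIN): min(93, 97) = 93
C (MAX): max(-8, -32, 32, 70) = 70
D (MAX): max(70, -11, 76) = 76
A (MIN): min(70, 76) = 70
MAX prefers the higher value; B=93, A=70. B is better since 93 > 70.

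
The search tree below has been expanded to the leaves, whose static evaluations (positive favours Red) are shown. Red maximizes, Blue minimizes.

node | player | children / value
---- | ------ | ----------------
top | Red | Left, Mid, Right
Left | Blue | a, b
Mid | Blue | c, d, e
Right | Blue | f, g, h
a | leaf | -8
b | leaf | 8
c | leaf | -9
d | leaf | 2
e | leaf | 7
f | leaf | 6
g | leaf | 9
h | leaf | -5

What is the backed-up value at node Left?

-8

Left (Blue): min(-8, 8) = -8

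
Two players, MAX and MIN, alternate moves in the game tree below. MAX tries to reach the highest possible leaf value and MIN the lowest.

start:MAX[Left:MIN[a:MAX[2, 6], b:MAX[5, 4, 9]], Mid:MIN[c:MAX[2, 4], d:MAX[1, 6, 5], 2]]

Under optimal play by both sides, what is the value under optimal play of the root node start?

6

a (MAX): max(2, 6) = 6
b (MAX): max(5, 4, 9) = 9
Left (MIN): min(6, 9) = 6
c (MAX): max(2, 4) = 4
d (MAX): max(1, 6, 5) = 6
Mid (MIN): min(4, 6, 2) = 2
start (MAX): max(6, 2) = 6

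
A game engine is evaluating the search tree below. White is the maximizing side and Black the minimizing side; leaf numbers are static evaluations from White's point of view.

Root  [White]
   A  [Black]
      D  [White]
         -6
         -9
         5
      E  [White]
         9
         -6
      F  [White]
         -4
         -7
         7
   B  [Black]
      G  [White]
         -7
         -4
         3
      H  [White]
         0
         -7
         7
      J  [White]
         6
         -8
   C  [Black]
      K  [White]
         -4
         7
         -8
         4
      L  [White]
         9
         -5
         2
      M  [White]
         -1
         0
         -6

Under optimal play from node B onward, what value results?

3

G (White): max(-7, -4, 3) = 3
H (White): max(0, -7, 7) = 7
J (White): max(6, -8) = 6
B (Black): min(3, 7, 6) = 3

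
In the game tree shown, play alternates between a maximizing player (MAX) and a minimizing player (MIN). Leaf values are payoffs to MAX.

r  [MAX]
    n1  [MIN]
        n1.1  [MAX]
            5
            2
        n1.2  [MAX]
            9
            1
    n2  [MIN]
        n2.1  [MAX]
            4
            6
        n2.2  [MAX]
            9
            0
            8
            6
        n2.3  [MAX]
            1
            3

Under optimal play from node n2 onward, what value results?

n2.1 (MAX): max(4, 6) = 6
n2.2 (MAX): max(9, 0, 8, 6) = 9
n2.3 (MAX): max(1, 3) = 3
n2 (MIN): min(6, 9, 3) = 3

3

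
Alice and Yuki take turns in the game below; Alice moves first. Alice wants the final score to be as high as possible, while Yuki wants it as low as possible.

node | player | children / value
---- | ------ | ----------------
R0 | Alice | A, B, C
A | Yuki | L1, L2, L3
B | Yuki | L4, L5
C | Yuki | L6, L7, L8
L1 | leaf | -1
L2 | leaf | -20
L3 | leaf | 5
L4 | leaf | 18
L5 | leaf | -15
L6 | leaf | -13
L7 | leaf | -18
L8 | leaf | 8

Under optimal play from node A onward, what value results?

A (Yuki): min(-1, -20, 5) = -20

-20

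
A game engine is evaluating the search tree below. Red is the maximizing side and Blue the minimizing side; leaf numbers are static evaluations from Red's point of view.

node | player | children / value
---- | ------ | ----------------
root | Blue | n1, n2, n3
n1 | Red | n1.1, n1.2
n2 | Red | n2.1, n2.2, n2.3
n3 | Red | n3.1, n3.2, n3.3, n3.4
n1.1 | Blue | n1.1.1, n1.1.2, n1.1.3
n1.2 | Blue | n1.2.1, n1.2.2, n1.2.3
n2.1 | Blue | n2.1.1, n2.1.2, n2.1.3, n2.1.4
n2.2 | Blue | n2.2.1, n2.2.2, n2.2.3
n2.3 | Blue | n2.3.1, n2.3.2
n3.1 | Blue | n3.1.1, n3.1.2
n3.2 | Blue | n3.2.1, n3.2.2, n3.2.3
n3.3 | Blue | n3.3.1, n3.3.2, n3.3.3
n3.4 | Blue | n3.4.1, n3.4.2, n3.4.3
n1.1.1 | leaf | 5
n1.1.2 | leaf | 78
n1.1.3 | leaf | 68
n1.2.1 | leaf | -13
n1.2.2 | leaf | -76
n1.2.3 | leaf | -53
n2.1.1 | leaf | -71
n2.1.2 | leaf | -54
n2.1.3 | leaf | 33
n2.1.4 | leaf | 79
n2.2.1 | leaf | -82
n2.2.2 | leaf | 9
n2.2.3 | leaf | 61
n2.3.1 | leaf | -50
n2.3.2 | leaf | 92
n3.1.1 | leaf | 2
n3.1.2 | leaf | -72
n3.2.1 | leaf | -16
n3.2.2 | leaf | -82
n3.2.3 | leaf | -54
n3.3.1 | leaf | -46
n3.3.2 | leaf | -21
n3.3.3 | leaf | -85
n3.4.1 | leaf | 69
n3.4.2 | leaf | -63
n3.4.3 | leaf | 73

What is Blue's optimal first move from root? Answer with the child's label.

n1.1 (Blue): min(5, 78, 68) = 5
n1.2 (Blue): min(-13, -76, -53) = -76
n1 (Red): max(5, -76) = 5
n2.1 (Blue): min(-71, -54, 33, 79) = -71
n2.2 (Blue): min(-82, 9, 61) = -82
n2.3 (Blue): min(-50, 92) = -50
n2 (Red): max(-71, -82, -50) = -50
n3.1 (Blue): min(2, -72) = -72
n3.2 (Blue): min(-16, -82, -54) = -82
n3.3 (Blue): min(-46, -21, -85) = -85
n3.4 (Blue): min(69, -63, 73) = -63
n3 (Red): max(-72, -82, -85, -63) = -63
root (Blue): min(5, -50, -63) = -63
Blue at root wants the lowest of {n1=5, n2=-50, n3=-63}, so chooses n3.

n3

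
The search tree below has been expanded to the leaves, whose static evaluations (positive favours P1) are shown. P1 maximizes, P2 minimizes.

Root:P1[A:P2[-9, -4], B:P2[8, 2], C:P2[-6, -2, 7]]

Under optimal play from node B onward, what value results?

B (P2): min(8, 2) = 2

2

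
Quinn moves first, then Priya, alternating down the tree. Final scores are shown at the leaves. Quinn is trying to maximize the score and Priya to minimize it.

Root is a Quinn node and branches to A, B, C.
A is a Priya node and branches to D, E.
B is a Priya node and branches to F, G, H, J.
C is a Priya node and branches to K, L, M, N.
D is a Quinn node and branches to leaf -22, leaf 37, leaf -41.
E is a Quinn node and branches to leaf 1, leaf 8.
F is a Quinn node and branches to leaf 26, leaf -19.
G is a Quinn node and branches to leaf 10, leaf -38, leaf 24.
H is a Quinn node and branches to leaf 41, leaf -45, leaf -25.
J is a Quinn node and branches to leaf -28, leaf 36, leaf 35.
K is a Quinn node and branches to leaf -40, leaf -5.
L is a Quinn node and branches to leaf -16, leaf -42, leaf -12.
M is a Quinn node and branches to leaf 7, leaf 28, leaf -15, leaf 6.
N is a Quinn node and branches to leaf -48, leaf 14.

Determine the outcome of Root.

24

D (Quinn): max(-22, 37, -41) = 37
E (Quinn): max(1, 8) = 8
A (Priya): min(37, 8) = 8
F (Quinn): max(26, -19) = 26
G (Quinn): max(10, -38, 24) = 24
H (Quinn): max(41, -45, -25) = 41
J (Quinn): max(-28, 36, 35) = 36
B (Priya): min(26, 24, 41, 36) = 24
K (Quinn): max(-40, -5) = -5
L (Quinn): max(-16, -42, -12) = -12
M (Quinn): max(7, 28, -15, 6) = 28
N (Quinn): max(-48, 14) = 14
C (Priya): min(-5, -12, 28, 14) = -12
Root (Quinn): max(8, 24, -12) = 24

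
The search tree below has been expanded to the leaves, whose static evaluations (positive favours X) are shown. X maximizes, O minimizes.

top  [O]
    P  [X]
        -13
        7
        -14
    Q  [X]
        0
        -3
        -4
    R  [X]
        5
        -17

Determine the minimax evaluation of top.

P (X): max(-13, 7, -14) = 7
Q (X): max(0, -3, -4) = 0
R (X): max(5, -17) = 5
top (O): min(7, 0, 5) = 0

0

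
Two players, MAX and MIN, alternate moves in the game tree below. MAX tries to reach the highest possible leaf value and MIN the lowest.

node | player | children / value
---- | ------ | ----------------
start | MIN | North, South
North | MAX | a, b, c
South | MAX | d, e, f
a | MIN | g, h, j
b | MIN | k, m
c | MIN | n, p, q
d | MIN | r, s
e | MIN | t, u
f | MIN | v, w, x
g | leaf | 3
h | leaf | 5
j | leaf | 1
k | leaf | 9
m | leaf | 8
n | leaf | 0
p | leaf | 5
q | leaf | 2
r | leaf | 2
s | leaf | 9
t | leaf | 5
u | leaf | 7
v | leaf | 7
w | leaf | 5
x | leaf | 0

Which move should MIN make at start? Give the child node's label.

South

a (MIN): min(3, 5, 1) = 1
b (MIN): min(9, 8) = 8
c (MIN): min(0, 5, 2) = 0
North (MAX): max(1, 8, 0) = 8
d (MIN): min(2, 9) = 2
e (MIN): min(5, 7) = 5
f (MIN): min(7, 5, 0) = 0
South (MAX): max(2, 5, 0) = 5
start (MIN): min(8, 5) = 5
MIN at start wants the lowest of {North=8, South=5}, so chooses South.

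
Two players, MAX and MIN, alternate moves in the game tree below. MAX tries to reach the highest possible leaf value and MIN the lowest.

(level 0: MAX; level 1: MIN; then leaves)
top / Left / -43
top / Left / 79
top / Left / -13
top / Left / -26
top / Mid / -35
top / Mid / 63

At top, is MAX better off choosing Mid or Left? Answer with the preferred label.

Mid (MIN): min(-35, 63) = -35
Left (MIN): min(-43, 79, -13, -26) = -43
MAX prefers the higher value; Mid=-35, Left=-43. Mid is better since -35 > -43.

Mid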